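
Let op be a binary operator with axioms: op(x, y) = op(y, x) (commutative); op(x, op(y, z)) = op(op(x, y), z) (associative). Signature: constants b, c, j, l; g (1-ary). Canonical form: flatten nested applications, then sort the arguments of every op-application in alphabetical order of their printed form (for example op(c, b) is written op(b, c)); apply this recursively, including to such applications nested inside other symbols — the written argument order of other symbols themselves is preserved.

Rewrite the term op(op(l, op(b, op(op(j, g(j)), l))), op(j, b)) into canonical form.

Answer: op(b, b, g(j), j, j, l, l)

Derivation:
Flatten:  op(l, b, j, g(j), l, j, b)
Sort:  op(b, b, g(j), j, j, l, l)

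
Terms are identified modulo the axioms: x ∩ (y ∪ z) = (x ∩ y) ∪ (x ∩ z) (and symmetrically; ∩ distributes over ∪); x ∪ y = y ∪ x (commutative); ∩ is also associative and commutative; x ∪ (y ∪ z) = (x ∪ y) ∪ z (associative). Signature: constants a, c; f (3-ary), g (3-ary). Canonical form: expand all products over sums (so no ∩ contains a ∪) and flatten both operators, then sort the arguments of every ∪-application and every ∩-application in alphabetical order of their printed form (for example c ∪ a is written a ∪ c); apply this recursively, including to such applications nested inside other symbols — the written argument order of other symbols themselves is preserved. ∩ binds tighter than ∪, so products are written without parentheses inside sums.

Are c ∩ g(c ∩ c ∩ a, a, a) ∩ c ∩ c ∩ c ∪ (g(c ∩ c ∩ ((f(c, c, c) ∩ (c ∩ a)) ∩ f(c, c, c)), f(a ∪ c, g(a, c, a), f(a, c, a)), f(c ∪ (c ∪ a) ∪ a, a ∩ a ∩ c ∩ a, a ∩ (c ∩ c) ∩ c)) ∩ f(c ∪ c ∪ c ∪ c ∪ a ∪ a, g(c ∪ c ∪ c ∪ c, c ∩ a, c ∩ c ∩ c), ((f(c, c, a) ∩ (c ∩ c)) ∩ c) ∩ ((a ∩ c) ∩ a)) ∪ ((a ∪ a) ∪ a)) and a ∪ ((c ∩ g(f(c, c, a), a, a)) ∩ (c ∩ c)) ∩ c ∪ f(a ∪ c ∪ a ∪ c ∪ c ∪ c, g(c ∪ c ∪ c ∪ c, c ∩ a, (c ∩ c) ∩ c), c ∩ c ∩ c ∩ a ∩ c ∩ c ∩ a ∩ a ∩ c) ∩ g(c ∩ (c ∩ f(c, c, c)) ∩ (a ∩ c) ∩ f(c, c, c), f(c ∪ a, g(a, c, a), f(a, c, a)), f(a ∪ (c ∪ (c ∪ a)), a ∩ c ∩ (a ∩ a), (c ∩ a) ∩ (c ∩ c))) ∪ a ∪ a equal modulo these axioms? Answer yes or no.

Answer: no — a ∪ a ∪ a ∪ c ∩ c ∩ c ∩ c ∩ g(a ∩ c ∩ c, a, a) ∪ f(a ∪ a ∪ c ∪ c ∪ c ∪ c, g(c ∪ c ∪ c ∪ c, a ∩ c, c ∩ c ∩ c), a ∩ a ∩ c ∩ c ∩ c ∩ c ∩ f(c, c, a)) ∩ g(a ∩ c ∩ c ∩ c ∩ f(c, c, c) ∩ f(c, c, c), f(a ∪ c, g(a, c, a), f(a, c, a)), f(a ∪ a ∪ c ∪ c, a ∩ a ∩ a ∩ c, a ∩ c ∩ c ∩ c)) vs a ∪ a ∪ a ∪ c ∩ c ∩ c ∩ c ∩ g(f(c, c, a), a, a) ∪ f(a ∪ a ∪ c ∪ c ∪ c ∪ c, g(c ∪ c ∪ c ∪ c, a ∩ c, c ∩ c ∩ c), a ∩ a ∩ a ∩ c ∩ c ∩ c ∩ c ∩ c ∩ c) ∩ g(a ∩ c ∩ c ∩ c ∩ f(c, c, c) ∩ f(c, c, c), f(a ∪ c, g(a, c, a), f(a, c, a)), f(a ∪ a ∪ c ∪ c, a ∩ a ∩ a ∩ c, a ∩ c ∩ c ∩ c))

Derivation:
Left:  c ∩ g(c ∩ c ∩ a, a, a) ∩ c ∩ c ∩ c ∪ (g(c ∩ c ∩ ((f(c, c, c) ∩ (c ∩ a)) ∩ f(c, c, c)), f(a ∪ c, g(a, c, a), f(a, c, a)), f(c ∪ (c ∪ a) ∪ a, a ∩ a ∩ c ∩ a, a ∩ (c ∩ c) ∩ c)) ∩ f(c ∪ c ∪ c ∪ c ∪ a ∪ a, g(c ∪ c ∪ c ∪ c, c ∩ a, c ∩ c ∩ c), ((f(c, c, a) ∩ (c ∩ c)) ∩ c) ∩ ((a ∩ c) ∩ a)) ∪ ((a ∪ a) ∪ a))
  Flatten:  c ∩ c ∩ c ∩ c ∩ g(a ∩ c ∩ c, a, a) ∪ f(a ∪ a ∪ c ∪ c ∪ c ∪ c, g(c ∪ c ∪ c ∪ c, a ∩ c, c ∩ c ∩ c), a ∩ a ∩ c ∩ c ∩ c ∩ c ∩ f(c, c, a)) ∩ g(a ∩ c ∩ c ∩ c ∩ f(c, c, c) ∩ f(c, c, c), f(a ∪ c, g(a, c, a), f(a, c, a)), f(a ∪ a ∪ c ∪ c, a ∩ a ∩ a ∩ c, a ∩ c ∩ c ∩ c)) ∪ a ∪ a ∪ a
  Order the arguments:  a ∪ a ∪ a ∪ c ∩ c ∩ c ∩ c ∩ g(a ∩ c ∩ c, a, a) ∪ f(a ∪ a ∪ c ∪ c ∪ c ∪ c, g(c ∪ c ∪ c ∪ c, a ∩ c, c ∩ c ∩ c), a ∩ a ∩ c ∩ c ∩ c ∩ c ∩ f(c, c, a)) ∩ g(a ∩ c ∩ c ∩ c ∩ f(c, c, c) ∩ f(c, c, c), f(a ∪ c, g(a, c, a), f(a, c, a)), f(a ∪ a ∪ c ∪ c, a ∩ a ∩ a ∩ c, a ∩ c ∩ c ∩ c))
Right:  a ∪ ((c ∩ g(f(c, c, a), a, a)) ∩ (c ∩ c)) ∩ c ∪ f(a ∪ c ∪ a ∪ c ∪ c ∪ c, g(c ∪ c ∪ c ∪ c, c ∩ a, (c ∩ c) ∩ c), c ∩ c ∩ c ∩ a ∩ c ∩ c ∩ a ∩ a ∩ c) ∩ g(c ∩ (c ∩ f(c, c, c)) ∩ (a ∩ c) ∩ f(c, c, c), f(c ∪ a, g(a, c, a), f(a, c, a)), f(a ∪ (c ∪ (c ∪ a)), a ∩ c ∩ (a ∩ a), (c ∩ a) ∩ (c ∩ c))) ∪ a ∪ a
  Merge nested applications:  a ∪ c ∩ c ∩ c ∩ c ∩ g(f(c, c, a), a, a) ∪ f(a ∪ a ∪ c ∪ c ∪ c ∪ c, g(c ∪ c ∪ c ∪ c, a ∩ c, c ∩ c ∩ c), a ∩ a ∩ a ∩ c ∩ c ∩ c ∩ c ∩ c ∩ c) ∩ g(a ∩ c ∩ c ∩ c ∩ f(c, c, c) ∩ f(c, c, c), f(a ∪ c, g(a, c, a), f(a, c, a)), f(a ∪ a ∪ c ∪ c, a ∩ a ∩ a ∩ c, a ∩ c ∩ c ∩ c)) ∪ a ∪ a
  Order the arguments:  a ∪ a ∪ a ∪ c ∩ c ∩ c ∩ c ∩ g(f(c, c, a), a, a) ∪ f(a ∪ a ∪ c ∪ c ∪ c ∪ c, g(c ∪ c ∪ c ∪ c, a ∩ c, c ∩ c ∩ c), a ∩ a ∩ a ∩ c ∩ c ∩ c ∩ c ∩ c ∩ c) ∩ g(a ∩ c ∩ c ∩ c ∩ f(c, c, c) ∩ f(c, c, c), f(a ∪ c, g(a, c, a), f(a, c, a)), f(a ∪ a ∪ c ∪ c, a ∩ a ∩ a ∩ c, a ∩ c ∩ c ∩ c))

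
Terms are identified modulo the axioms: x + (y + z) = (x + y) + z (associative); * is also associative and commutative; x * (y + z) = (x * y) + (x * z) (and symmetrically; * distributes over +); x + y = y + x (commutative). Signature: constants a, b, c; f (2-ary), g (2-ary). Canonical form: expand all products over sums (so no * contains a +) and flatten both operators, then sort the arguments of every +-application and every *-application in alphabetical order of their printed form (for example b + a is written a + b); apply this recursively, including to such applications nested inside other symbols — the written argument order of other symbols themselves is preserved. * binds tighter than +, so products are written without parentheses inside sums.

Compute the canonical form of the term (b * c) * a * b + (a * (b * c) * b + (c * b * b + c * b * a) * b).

Expand:  a * b * b * c + a * b * b * c + b * b * b * c + a * b * b * c
Sort arguments:  a * b * b * c + a * b * b * c + a * b * b * c + b * b * b * c

Answer: a * b * b * c + a * b * b * c + a * b * b * c + b * b * b * c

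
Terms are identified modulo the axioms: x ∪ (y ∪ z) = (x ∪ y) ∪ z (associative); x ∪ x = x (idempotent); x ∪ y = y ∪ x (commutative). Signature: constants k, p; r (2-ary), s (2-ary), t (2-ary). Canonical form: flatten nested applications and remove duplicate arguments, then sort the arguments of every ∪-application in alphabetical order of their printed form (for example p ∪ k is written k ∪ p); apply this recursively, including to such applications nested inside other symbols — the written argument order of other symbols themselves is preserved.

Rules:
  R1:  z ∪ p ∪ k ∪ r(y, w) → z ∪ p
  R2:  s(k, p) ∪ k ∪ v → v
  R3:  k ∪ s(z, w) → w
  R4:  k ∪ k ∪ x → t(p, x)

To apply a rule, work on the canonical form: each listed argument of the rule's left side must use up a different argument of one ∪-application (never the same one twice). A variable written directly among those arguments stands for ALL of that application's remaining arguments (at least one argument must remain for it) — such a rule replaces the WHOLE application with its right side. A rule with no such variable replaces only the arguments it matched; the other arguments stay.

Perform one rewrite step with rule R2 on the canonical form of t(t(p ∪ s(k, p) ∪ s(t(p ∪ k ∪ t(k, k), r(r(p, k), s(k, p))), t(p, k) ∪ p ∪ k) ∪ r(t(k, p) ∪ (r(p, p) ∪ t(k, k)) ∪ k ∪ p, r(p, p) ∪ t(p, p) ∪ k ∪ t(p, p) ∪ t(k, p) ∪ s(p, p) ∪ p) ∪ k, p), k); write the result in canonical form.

Answer: t(t(p ∪ r(k ∪ p ∪ r(p, p) ∪ t(k, k) ∪ t(k, p), k ∪ p ∪ r(p, p) ∪ s(p, p) ∪ t(k, p) ∪ t(p, p)) ∪ s(t(k ∪ p ∪ t(k, k), r(r(p, k), s(k, p))), k ∪ p ∪ t(p, k)), p), k)

Derivation:
Canonical form:  t(t(k ∪ p ∪ r(k ∪ p ∪ r(p, p) ∪ t(k, k) ∪ t(k, p), k ∪ p ∪ r(p, p) ∪ s(p, p) ∪ t(k, p) ∪ t(p, p)) ∪ s(k, p) ∪ s(t(k ∪ p ∪ t(k, k), r(r(p, k), s(k, p))), k ∪ p ∪ t(p, k)), p), k)
Match R2:  consume k, s(k, p);  v := p ∪ r(k ∪ p ∪ r(p, p) ∪ t(k, k) ∪ t(k, p), k ∪ p ∪ r(p, p) ∪ s(p, p) ∪ t(k, p) ∪ t(p, p)) ∪ s(t(k ∪ p ∪ t(k, k), r(r(p, k), s(k, p))), k ∪ p ∪ t(p, k))
The extension variable absorbs all remaining arguments, so the whole application is rewritten.
New term:  t(t(p ∪ r(k ∪ p ∪ r(p, p) ∪ t(k, k) ∪ t(k, p), k ∪ p ∪ r(p, p) ∪ s(p, p) ∪ t(k, p) ∪ t(p, p)) ∪ s(t(k ∪ p ∪ t(k, k), r(r(p, k), s(k, p))), k ∪ p ∪ t(p, k)), p), k)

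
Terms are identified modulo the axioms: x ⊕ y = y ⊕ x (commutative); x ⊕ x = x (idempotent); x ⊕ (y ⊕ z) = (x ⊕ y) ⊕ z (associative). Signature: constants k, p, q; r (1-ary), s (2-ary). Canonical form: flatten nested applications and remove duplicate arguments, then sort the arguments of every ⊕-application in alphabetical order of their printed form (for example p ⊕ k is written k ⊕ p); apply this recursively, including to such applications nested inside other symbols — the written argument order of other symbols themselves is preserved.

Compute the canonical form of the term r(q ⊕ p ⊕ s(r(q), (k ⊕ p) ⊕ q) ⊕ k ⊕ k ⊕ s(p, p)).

Focus inside:  q ⊕ p ⊕ s(r(q), (k ⊕ p) ⊕ q) ⊕ k ⊕ k ⊕ s(p, p)
Canonicalize subterm:  s(r(q), (k ⊕ p) ⊕ q)  →  s(r(q), k ⊕ p ⊕ q)
Drop duplicates:  drop duplicate k
Sort:  k ⊕ p ⊕ q ⊕ s(p, p) ⊕ s(r(q), k ⊕ p ⊕ q)
Rebuild:  r(k ⊕ p ⊕ q ⊕ s(p, p) ⊕ s(r(q), k ⊕ p ⊕ q))

Answer: r(k ⊕ p ⊕ q ⊕ s(p, p) ⊕ s(r(q), k ⊕ p ⊕ q))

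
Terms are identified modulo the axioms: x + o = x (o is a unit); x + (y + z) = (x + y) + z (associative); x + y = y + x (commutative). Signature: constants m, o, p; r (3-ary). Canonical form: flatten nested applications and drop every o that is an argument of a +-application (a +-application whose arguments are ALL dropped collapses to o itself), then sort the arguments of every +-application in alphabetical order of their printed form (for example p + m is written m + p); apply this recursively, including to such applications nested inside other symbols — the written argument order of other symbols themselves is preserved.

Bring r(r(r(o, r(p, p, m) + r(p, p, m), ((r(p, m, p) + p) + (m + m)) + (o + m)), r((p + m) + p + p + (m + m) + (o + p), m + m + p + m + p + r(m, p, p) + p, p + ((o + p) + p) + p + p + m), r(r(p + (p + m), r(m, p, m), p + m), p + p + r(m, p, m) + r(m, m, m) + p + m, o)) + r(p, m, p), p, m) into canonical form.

Answer: r(r(p, m, p) + r(r(o, r(p, p, m) + r(p, p, m), m + m + m + p + r(p, m, p)), r(m + m + m + p + p + p + p, m + m + m + p + p + p + r(m, p, p), m + p + p + p + p + p), r(r(m + p + p, r(m, p, m), m + p), m + p + p + p + r(m, m, m) + r(m, p, m), o)), p, m)

Derivation:
Descend into:  r(r(o, r(p, p, m) + r(p, p, m), ((r(p, m, p) + p) + (m + m)) + (o + m)), r((p + m) + p + p + (m + m) + (o + p), m + m + p + m + p + r(m, p, p) + p, p + ((o + p) + p) + p + p + m), r(r(p + (p + m), r(m, p, m), p + m), p + p + r(m, p, m) + r(m, m, m) + p + m, o)) + r(p, m, p)
Simplify inside:  r(r(o, r(p, p, m) + r(p, p, m), ((r(p, m, p) + p) + (m + m)) + (o + m)), r((p + m) + p + p + (m + m) + (o + p), m + m + p + m + p + r(m, p, p) + p, p + ((o + p) + p) + p + p + m), r(r(p + (p + m), r(m, p, m), p + m), p + p + r(m, p, m) + r(m, m, m) + p + m, o))  →  r(r(o, r(p, p, m) + r(p, p, m), m + m + m + p + r(p, m, p)), r(m + m + m + p + p + p + p, m + m + m + p + p + p + r(m, p, p), m + p + p + p + p + p), r(r(m + p + p, r(m, p, m), m + p), m + p + p + p + r(m, m, m) + r(m, p, m), o))
Order the arguments:  r(p, m, p) + r(r(o, r(p, p, m) + r(p, p, m), m + m + m + p + r(p, m, p)), r(m + m + m + p + p + p + p, m + m + m + p + p + p + r(m, p, p), m + p + p + p + p + p), r(r(m + p + p, r(m, p, m), m + p), m + p + p + p + r(m, m, m) + r(m, p, m), o))
Reassemble:  r(r(p, m, p) + r(r(o, r(p, p, m) + r(p, p, m), m + m + m + p + r(p, m, p)), r(m + m + m + p + p + p + p, m + m + m + p + p + p + r(m, p, p), m + p + p + p + p + p), r(r(m + p + p, r(m, p, m), m + p), m + p + p + p + r(m, m, m) + r(m, p, m), o)), p, m)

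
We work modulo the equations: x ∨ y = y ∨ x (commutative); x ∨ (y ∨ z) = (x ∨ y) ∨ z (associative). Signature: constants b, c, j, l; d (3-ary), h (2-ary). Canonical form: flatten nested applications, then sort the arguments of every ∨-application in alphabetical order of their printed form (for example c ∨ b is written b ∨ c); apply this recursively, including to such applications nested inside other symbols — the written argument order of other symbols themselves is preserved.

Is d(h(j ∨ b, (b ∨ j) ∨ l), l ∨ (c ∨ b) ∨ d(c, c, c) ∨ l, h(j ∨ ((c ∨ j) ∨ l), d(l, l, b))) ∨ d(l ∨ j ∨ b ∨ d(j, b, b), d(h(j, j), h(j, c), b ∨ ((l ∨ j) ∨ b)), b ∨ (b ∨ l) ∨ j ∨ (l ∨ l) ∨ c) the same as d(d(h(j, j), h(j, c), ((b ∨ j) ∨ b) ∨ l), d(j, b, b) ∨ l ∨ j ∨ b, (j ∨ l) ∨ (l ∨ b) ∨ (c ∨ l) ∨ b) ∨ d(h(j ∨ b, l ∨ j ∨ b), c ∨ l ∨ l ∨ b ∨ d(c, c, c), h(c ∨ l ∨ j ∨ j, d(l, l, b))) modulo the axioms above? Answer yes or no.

Answer: no — d(b ∨ d(j, b, b) ∨ j ∨ l, d(h(j, j), h(j, c), b ∨ b ∨ j ∨ l), b ∨ b ∨ c ∨ j ∨ l ∨ l ∨ l) ∨ d(h(b ∨ j, b ∨ j ∨ l), b ∨ c ∨ d(c, c, c) ∨ l ∨ l, h(c ∨ j ∨ j ∨ l, d(l, l, b))) vs d(d(h(j, j), h(j, c), b ∨ b ∨ j ∨ l), b ∨ d(j, b, b) ∨ j ∨ l, b ∨ b ∨ c ∨ j ∨ l ∨ l ∨ l) ∨ d(h(b ∨ j, b ∨ j ∨ l), b ∨ c ∨ d(c, c, c) ∨ l ∨ l, h(c ∨ j ∨ j ∨ l, d(l, l, b)))

Derivation:
Left:  d(h(j ∨ b, (b ∨ j) ∨ l), l ∨ (c ∨ b) ∨ d(c, c, c) ∨ l, h(j ∨ ((c ∨ j) ∨ l), d(l, l, b))) ∨ d(l ∨ j ∨ b ∨ d(j, b, b), d(h(j, j), h(j, c), b ∨ ((l ∨ j) ∨ b)), b ∨ (b ∨ l) ∨ j ∨ (l ∨ l) ∨ c)
  Canonicalize subterm:  d(h(j ∨ b, (b ∨ j) ∨ l), l ∨ (c ∨ b) ∨ d(c, c, c) ∨ l, h(j ∨ ((c ∨ j) ∨ l), d(l, l, b)))  →  d(h(b ∨ j, b ∨ j ∨ l), b ∨ c ∨ d(c, c, c) ∨ l ∨ l, h(c ∨ j ∨ j ∨ l, d(l, l, b)))
  Simplify inside:  d(l ∨ j ∨ b ∨ d(j, b, b), d(h(j, j), h(j, c), b ∨ ((l ∨ j) ∨ b)), b ∨ (b ∨ l) ∨ j ∨ (l ∨ l) ∨ c)  →  d(b ∨ d(j, b, b) ∨ j ∨ l, d(h(j, j), h(j, c), b ∨ b ∨ j ∨ l), b ∨ b ∨ c ∨ j ∨ l ∨ l ∨ l)
  Order the arguments:  d(b ∨ d(j, b, b) ∨ j ∨ l, d(h(j, j), h(j, c), b ∨ b ∨ j ∨ l), b ∨ b ∨ c ∨ j ∨ l ∨ l ∨ l) ∨ d(h(b ∨ j, b ∨ j ∨ l), b ∨ c ∨ d(c, c, c) ∨ l ∨ l, h(c ∨ j ∨ j ∨ l, d(l, l, b)))
Right:  d(d(h(j, j), h(j, c), ((b ∨ j) ∨ b) ∨ l), d(j, b, b) ∨ l ∨ j ∨ b, (j ∨ l) ∨ (l ∨ b) ∨ (c ∨ l) ∨ b) ∨ d(h(j ∨ b, l ∨ j ∨ b), c ∨ l ∨ l ∨ b ∨ d(c, c, c), h(c ∨ l ∨ j ∨ j, d(l, l, b)))
  Simplify inside:  d(d(h(j, j), h(j, c), ((b ∨ j) ∨ b) ∨ l), d(j, b, b) ∨ l ∨ j ∨ b, (j ∨ l) ∨ (l ∨ b) ∨ (c ∨ l) ∨ b)  →  d(d(h(j, j), h(j, c), b ∨ b ∨ j ∨ l), b ∨ d(j, b, b) ∨ j ∨ l, b ∨ b ∨ c ∨ j ∨ l ∨ l ∨ l)
  Canonicalize subterm:  d(h(j ∨ b, l ∨ j ∨ b), c ∨ l ∨ l ∨ b ∨ d(c, c, c), h(c ∨ l ∨ j ∨ j, d(l, l, b)))  →  d(h(b ∨ j, b ∨ j ∨ l), b ∨ c ∨ d(c, c, c) ∨ l ∨ l, h(c ∨ j ∨ j ∨ l, d(l, l, b)))
  Sort arguments:  d(d(h(j, j), h(j, c), b ∨ b ∨ j ∨ l), b ∨ d(j, b, b) ∨ j ∨ l, b ∨ b ∨ c ∨ j ∨ l ∨ l ∨ l) ∨ d(h(b ∨ j, b ∨ j ∨ l), b ∨ c ∨ d(c, c, c) ∨ l ∨ l, h(c ∨ j ∨ j ∨ l, d(l, l, b)))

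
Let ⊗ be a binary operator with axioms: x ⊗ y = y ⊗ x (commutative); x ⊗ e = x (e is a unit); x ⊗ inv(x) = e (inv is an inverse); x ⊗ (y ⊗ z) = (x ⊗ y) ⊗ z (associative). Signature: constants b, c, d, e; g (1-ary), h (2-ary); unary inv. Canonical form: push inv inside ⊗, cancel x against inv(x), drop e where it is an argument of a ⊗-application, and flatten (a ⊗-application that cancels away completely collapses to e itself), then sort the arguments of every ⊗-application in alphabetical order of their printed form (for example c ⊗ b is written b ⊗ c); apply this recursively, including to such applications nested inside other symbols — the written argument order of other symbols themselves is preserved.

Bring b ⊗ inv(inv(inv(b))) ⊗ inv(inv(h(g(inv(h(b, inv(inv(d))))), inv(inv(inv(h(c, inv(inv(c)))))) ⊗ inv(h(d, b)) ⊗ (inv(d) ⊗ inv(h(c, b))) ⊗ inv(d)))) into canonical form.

Push inv inside:  distribute inv over ⊗ and collapse double inv
Cancel:  b cancels
Combine occurrences:  h(g(inv(h(b, d))), inv(d) ⊗ inv(d) ⊗ inv(h(c, b)) ⊗ inv(h(c, c)) ⊗ inv(h(d, b)))

Answer: h(g(inv(h(b, d))), inv(d) ⊗ inv(d) ⊗ inv(h(c, b)) ⊗ inv(h(c, c)) ⊗ inv(h(d, b)))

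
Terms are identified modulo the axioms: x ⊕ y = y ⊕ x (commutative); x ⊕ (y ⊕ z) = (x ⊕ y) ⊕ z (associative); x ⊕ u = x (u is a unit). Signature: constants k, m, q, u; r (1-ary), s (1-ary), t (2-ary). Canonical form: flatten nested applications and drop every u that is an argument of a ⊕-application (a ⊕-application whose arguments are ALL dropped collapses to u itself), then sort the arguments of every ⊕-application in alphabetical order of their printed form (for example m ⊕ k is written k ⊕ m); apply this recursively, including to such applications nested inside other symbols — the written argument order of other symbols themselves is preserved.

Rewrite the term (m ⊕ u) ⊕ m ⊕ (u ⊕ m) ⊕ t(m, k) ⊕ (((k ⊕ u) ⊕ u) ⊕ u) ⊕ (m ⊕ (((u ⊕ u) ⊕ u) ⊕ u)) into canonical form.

Answer: k ⊕ m ⊕ m ⊕ m ⊕ m ⊕ t(m, k)

Derivation:
Merge nested applications:  m ⊕ u ⊕ m ⊕ u ⊕ m ⊕ t(m, k) ⊕ k ⊕ u ⊕ u ⊕ u ⊕ m ⊕ u ⊕ u ⊕ u ⊕ u
Units out:  drop u (×9)
Order the arguments:  k ⊕ m ⊕ m ⊕ m ⊕ m ⊕ t(m, k)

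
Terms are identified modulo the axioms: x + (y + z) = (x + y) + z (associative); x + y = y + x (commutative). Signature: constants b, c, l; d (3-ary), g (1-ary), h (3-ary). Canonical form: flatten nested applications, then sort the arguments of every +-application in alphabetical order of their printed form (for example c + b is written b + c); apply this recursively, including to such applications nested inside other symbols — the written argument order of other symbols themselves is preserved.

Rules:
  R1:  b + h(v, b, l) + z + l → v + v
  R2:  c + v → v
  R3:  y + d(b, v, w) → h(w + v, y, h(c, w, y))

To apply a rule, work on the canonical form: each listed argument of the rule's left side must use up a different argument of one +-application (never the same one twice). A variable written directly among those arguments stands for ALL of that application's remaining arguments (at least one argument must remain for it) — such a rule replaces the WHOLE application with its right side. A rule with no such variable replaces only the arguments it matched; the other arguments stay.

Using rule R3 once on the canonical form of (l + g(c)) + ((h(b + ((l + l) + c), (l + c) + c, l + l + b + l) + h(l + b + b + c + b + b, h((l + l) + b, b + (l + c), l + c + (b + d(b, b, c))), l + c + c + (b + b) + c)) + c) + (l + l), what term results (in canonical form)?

Answer: c + g(c) + h(b + b + b + b + c + l, h(b + l + l, b + c + l, h(b + c, b + c + l, h(c, c, b + c + l))), b + b + c + c + c + l) + h(b + c + l + l, c + c + l, b + l + l + l) + l + l + l

Derivation:
Canonical form:  c + g(c) + h(b + b + b + b + c + l, h(b + l + l, b + c + l, b + c + d(b, b, c) + l), b + b + c + c + c + l) + h(b + c + l + l, c + c + l, b + l + l + l) + l + l + l
R3 matches:  uses d(b, b, c);  v := b, w := c, y := b + c + l
The variable takes the whole remainder — replace the entire application.
Giving:  c + g(c) + h(b + b + b + b + c + l, h(b + l + l, b + c + l, h(b + c, b + c + l, h(c, c, b + c + l))), b + b + c + c + c + l) + h(b + c + l + l, c + c + l, b + l + l + l) + l + l + l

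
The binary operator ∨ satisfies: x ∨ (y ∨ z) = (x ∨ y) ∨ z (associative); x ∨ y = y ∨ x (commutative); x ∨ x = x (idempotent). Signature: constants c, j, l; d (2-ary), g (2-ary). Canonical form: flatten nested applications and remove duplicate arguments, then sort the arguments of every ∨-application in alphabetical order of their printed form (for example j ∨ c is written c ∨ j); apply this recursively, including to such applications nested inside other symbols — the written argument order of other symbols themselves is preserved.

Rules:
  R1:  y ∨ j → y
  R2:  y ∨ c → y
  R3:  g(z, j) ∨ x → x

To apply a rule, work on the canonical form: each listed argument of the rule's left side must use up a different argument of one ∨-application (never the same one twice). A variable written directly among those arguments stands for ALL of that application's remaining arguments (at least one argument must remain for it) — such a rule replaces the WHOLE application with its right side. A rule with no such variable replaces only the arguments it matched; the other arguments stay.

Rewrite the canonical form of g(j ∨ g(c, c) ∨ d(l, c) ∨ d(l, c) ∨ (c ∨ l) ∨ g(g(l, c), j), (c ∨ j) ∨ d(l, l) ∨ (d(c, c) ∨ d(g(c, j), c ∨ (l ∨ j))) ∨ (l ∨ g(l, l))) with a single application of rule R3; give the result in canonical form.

Answer: g(c ∨ d(l, c) ∨ g(c, c) ∨ j ∨ l, c ∨ d(c, c) ∨ d(g(c, j), c ∨ j ∨ l) ∨ d(l, l) ∨ g(l, l) ∨ j ∨ l)

Derivation:
Canonical form:  g(c ∨ d(l, c) ∨ g(c, c) ∨ g(g(l, c), j) ∨ j ∨ l, c ∨ d(c, c) ∨ d(g(c, j), c ∨ j ∨ l) ∨ d(l, l) ∨ g(l, l) ∨ j ∨ l)
Apply R3:  consuming g(g(l, c), j);  x := c ∨ d(l, c) ∨ g(c, c) ∨ j ∨ l, z := g(l, c)
Every leftover argument binds to the variable; the entire application is replaced.
Result:  g(c ∨ d(l, c) ∨ g(c, c) ∨ j ∨ l, c ∨ d(c, c) ∨ d(g(c, j), c ∨ j ∨ l) ∨ d(l, l) ∨ g(l, l) ∨ j ∨ l)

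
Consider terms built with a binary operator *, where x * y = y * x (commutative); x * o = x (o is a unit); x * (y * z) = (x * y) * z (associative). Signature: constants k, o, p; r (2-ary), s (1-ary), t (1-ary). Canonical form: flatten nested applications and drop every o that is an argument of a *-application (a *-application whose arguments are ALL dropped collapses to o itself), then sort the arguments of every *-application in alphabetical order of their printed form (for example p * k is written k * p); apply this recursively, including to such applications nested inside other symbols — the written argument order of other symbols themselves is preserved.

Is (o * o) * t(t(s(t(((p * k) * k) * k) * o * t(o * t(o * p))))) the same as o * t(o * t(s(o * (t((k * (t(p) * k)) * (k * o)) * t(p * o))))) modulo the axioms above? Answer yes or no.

Answer: no — t(t(s(t(k * k * k * p) * t(t(p))))) vs t(t(s(t(k * k * k * t(p)) * t(p))))

Derivation:
Left:  (o * o) * t(t(s(t(((p * k) * k) * k) * o * t(o * t(o * p)))))
  Merge nested applications:  o * o * t(t(s(t(((p * k) * k) * k) * o * t(o * t(o * p)))))
  Canonicalize subterm:  t(t(s(t(((p * k) * k) * k) * o * t(o * t(o * p)))))  →  t(t(s(t(k * k * k * p) * t(t(p)))))
  Drop the unit:  drop o (×2)
  Sort arguments:  t(t(s(t(k * k * k * p) * t(t(p)))))
Right:  o * t(o * t(s(o * (t((k * (t(p) * k)) * (k * o)) * t(p * o)))))
  Canonicalize subterm:  t(o * t(s(o * (t((k * (t(p) * k)) * (k * o)) * t(p * o)))))  →  t(t(s(t(k * k * k * t(p)) * t(p))))
  Units out:  drop o
  Sort arguments:  t(t(s(t(k * k * k * t(p)) * t(p))))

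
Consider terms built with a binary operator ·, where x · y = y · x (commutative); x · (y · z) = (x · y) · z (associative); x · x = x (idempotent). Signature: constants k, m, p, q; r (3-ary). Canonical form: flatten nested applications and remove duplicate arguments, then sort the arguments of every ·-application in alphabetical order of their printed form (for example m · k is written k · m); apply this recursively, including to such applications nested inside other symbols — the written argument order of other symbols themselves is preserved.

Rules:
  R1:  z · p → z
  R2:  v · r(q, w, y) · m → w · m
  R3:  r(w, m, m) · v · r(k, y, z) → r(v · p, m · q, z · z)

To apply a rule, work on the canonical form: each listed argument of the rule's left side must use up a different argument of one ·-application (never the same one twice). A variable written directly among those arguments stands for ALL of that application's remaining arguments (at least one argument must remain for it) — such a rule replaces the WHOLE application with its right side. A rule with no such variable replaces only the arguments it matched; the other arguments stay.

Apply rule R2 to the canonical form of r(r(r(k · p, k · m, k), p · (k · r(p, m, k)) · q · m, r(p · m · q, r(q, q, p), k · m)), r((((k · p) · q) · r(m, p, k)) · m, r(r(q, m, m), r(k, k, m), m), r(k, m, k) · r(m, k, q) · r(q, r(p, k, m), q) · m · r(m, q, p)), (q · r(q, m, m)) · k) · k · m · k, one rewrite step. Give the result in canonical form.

Canonical form:  k · m · r(r(r(k · p, k · m, k), k · m · p · q · r(p, m, k), r(m · p · q, r(q, q, p), k · m)), r(k · m · p · q · r(m, p, k), r(r(q, m, m), r(k, k, m), m), m · r(k, m, k) · r(m, k, q) · r(m, q, p) · r(q, r(p, k, m), q)), k · q · r(q, m, m))
Match R2:  consume m, r(q, r(p, k, m), q);  v := r(k, m, k) · r(m, k, q) · r(m, q, p), w := r(p, k, m), y := q
The variable takes the whole remainder — replace the entire application.
Result:  k · m · r(r(r(k · p, k · m, k), k · m · p · q · r(p, m, k), r(m · p · q, r(q, q, p), k · m)), r(k · m · p · q · r(m, p, k), r(r(q, m, m), r(k, k, m), m), m · r(p, k, m)), k · q · r(q, m, m))

Answer: k · m · r(r(r(k · p, k · m, k), k · m · p · q · r(p, m, k), r(m · p · q, r(q, q, p), k · m)), r(k · m · p · q · r(m, p, k), r(r(q, m, m), r(k, k, m), m), m · r(p, k, m)), k · q · r(q, m, m))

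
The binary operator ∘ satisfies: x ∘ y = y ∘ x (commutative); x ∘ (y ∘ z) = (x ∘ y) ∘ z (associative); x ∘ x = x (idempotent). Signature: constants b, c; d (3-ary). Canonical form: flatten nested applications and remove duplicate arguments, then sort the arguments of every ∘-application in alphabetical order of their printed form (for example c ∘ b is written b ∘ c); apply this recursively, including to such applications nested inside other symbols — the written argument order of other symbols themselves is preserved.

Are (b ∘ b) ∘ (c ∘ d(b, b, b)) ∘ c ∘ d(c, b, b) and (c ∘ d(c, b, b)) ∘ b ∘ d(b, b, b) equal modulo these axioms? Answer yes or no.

Left:  (b ∘ b) ∘ (c ∘ d(b, b, b)) ∘ c ∘ d(c, b, b)
  Flatten:  b ∘ b ∘ c ∘ d(b, b, b) ∘ c ∘ d(c, b, b)
  Drop duplicates:  drop duplicate b, c
  Sort arguments:  b ∘ c ∘ d(b, b, b) ∘ d(c, b, b)
Right:  (c ∘ d(c, b, b)) ∘ b ∘ d(b, b, b)
  Merge nested applications:  c ∘ d(c, b, b) ∘ b ∘ d(b, b, b)
  Order the arguments:  b ∘ c ∘ d(b, b, b) ∘ d(c, b, b)

Answer: yes — both canonical forms are b ∘ c ∘ d(b, b, b) ∘ d(c, b, b)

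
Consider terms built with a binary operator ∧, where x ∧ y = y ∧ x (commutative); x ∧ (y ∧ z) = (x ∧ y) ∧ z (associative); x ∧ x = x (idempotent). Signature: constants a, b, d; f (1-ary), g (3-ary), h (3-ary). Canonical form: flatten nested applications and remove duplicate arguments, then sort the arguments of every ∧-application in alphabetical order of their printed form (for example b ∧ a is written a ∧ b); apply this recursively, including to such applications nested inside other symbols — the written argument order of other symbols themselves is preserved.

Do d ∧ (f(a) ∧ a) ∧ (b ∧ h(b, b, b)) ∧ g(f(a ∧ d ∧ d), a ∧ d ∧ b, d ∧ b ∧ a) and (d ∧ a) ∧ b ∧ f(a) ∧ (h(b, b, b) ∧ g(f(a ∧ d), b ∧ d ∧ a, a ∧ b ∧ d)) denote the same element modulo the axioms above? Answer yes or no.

Left:  d ∧ (f(a) ∧ a) ∧ (b ∧ h(b, b, b)) ∧ g(f(a ∧ d ∧ d), a ∧ d ∧ b, d ∧ b ∧ a)
  Flatten:  d ∧ f(a) ∧ a ∧ b ∧ h(b, b, b) ∧ g(f(a ∧ d ∧ d), a ∧ d ∧ b, d ∧ b ∧ a)
  Simplify inside:  g(f(a ∧ d ∧ d), a ∧ d ∧ b, d ∧ b ∧ a)  →  g(f(a ∧ d), a ∧ b ∧ d, a ∧ b ∧ d)
  Sort arguments:  a ∧ b ∧ d ∧ f(a) ∧ g(f(a ∧ d), a ∧ b ∧ d, a ∧ b ∧ d) ∧ h(b, b, b)
Right:  (d ∧ a) ∧ b ∧ f(a) ∧ (h(b, b, b) ∧ g(f(a ∧ d), b ∧ d ∧ a, a ∧ b ∧ d))
  Merge nested applications:  d ∧ a ∧ b ∧ f(a) ∧ h(b, b, b) ∧ g(f(a ∧ d), b ∧ d ∧ a, a ∧ b ∧ d)
  Canonicalize subterm:  g(f(a ∧ d), b ∧ d ∧ a, a ∧ b ∧ d)  →  g(f(a ∧ d), a ∧ b ∧ d, a ∧ b ∧ d)
  Order the arguments:  a ∧ b ∧ d ∧ f(a) ∧ g(f(a ∧ d), a ∧ b ∧ d, a ∧ b ∧ d) ∧ h(b, b, b)

Answer: yes — both canonical forms are a ∧ b ∧ d ∧ f(a) ∧ g(f(a ∧ d), a ∧ b ∧ d, a ∧ b ∧ d) ∧ h(b, b, b)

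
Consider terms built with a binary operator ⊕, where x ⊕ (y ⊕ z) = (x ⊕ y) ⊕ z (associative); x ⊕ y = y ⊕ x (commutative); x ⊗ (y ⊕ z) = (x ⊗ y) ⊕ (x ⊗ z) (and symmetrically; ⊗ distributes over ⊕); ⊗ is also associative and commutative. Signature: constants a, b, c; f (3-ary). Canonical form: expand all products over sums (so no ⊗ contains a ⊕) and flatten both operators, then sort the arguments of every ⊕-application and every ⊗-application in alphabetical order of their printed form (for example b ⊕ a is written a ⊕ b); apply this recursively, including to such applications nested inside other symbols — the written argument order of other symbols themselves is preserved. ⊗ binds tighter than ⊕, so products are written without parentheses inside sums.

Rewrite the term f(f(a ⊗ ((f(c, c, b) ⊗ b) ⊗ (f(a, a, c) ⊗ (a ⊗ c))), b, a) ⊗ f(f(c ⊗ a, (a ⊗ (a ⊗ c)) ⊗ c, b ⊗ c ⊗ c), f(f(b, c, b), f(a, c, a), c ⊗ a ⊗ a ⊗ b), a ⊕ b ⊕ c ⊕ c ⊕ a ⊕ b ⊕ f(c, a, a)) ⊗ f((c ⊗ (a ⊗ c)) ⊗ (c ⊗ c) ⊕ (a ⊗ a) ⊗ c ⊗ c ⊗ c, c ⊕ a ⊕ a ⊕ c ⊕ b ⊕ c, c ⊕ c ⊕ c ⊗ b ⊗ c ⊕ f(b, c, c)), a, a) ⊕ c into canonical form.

Merge nested applications:  f(f(a ⊗ a ⊗ b ⊗ c ⊗ f(a, a, c) ⊗ f(c, c, b), b, a) ⊗ f(a ⊗ a ⊗ c ⊗ c ⊗ c ⊕ a ⊗ c ⊗ c ⊗ c ⊗ c, a ⊕ a ⊕ b ⊕ c ⊕ c ⊕ c, b ⊗ c ⊗ c ⊕ c ⊕ c ⊕ f(b, c, c)) ⊗ f(f(a ⊗ c, a ⊗ a ⊗ c ⊗ c, b ⊗ c ⊗ c), f(f(b, c, b), f(a, c, a), a ⊗ a ⊗ b ⊗ c), a ⊕ a ⊕ b ⊕ b ⊕ c ⊕ c ⊕ f(c, a, a)), a, a) ⊕ c
Sort:  c ⊕ f(f(a ⊗ a ⊗ b ⊗ c ⊗ f(a, a, c) ⊗ f(c, c, b), b, a) ⊗ f(a ⊗ a ⊗ c ⊗ c ⊗ c ⊕ a ⊗ c ⊗ c ⊗ c ⊗ c, a ⊕ a ⊕ b ⊕ c ⊕ c ⊕ c, b ⊗ c ⊗ c ⊕ c ⊕ c ⊕ f(b, c, c)) ⊗ f(f(a ⊗ c, a ⊗ a ⊗ c ⊗ c, b ⊗ c ⊗ c), f(f(b, c, b), f(a, c, a), a ⊗ a ⊗ b ⊗ c), a ⊕ a ⊕ b ⊕ b ⊕ c ⊕ c ⊕ f(c, a, a)), a, a)

Answer: c ⊕ f(f(a ⊗ a ⊗ b ⊗ c ⊗ f(a, a, c) ⊗ f(c, c, b), b, a) ⊗ f(a ⊗ a ⊗ c ⊗ c ⊗ c ⊕ a ⊗ c ⊗ c ⊗ c ⊗ c, a ⊕ a ⊕ b ⊕ c ⊕ c ⊕ c, b ⊗ c ⊗ c ⊕ c ⊕ c ⊕ f(b, c, c)) ⊗ f(f(a ⊗ c, a ⊗ a ⊗ c ⊗ c, b ⊗ c ⊗ c), f(f(b, c, b), f(a, c, a), a ⊗ a ⊗ b ⊗ c), a ⊕ a ⊕ b ⊕ b ⊕ c ⊕ c ⊕ f(c, a, a)), a, a)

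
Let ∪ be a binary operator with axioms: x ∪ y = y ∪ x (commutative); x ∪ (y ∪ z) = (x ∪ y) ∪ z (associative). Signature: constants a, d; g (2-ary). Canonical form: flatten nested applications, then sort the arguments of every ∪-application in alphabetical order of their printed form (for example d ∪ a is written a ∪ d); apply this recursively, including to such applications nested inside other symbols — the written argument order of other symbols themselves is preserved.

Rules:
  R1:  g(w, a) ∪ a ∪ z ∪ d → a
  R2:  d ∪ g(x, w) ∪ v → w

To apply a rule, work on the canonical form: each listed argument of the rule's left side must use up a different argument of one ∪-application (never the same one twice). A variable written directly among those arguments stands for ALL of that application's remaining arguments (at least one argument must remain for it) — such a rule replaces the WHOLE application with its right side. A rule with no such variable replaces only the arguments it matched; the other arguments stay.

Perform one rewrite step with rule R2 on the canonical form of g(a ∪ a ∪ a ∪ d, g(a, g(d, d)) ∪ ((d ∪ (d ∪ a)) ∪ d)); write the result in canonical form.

Answer: g(a ∪ a ∪ a ∪ d, g(d, d))

Derivation:
Canonical form:  g(a ∪ a ∪ a ∪ d, a ∪ d ∪ d ∪ d ∪ g(a, g(d, d)))
Match R2:  consume d, g(a, g(d, d));  v := a ∪ d ∪ d, w := g(d, d), x := a
The extension variable absorbs all remaining arguments, so the whole application is rewritten.
New term:  g(a ∪ a ∪ a ∪ d, g(d, d))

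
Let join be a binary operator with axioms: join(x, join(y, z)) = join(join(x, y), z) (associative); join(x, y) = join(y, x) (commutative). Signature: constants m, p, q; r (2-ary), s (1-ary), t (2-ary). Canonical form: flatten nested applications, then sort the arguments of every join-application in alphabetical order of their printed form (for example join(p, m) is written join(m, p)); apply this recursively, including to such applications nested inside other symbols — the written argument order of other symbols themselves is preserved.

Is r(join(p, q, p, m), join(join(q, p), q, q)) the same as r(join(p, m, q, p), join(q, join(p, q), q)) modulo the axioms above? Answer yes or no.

Left:  r(join(p, q, p, m), join(join(q, p), q, q))
  Focus inside:  join(join(q, p), q, q)
  Flatten:  join(q, p, q, q)
  Sort arguments:  join(p, q, q, q)
  Rebuild:  r(join(m, p, p, q), join(p, q, q, q))
Right:  r(join(p, m, q, p), join(q, join(p, q), q))
  Focus inside:  join(q, join(p, q), q)
  Un-nest:  join(q, p, q, q)
  Sort arguments:  join(p, q, q, q)
  Rebuild:  r(join(m, p, p, q), join(p, q, q, q))

Answer: yes — both canonical forms are r(join(m, p, p, q), join(p, q, q, q))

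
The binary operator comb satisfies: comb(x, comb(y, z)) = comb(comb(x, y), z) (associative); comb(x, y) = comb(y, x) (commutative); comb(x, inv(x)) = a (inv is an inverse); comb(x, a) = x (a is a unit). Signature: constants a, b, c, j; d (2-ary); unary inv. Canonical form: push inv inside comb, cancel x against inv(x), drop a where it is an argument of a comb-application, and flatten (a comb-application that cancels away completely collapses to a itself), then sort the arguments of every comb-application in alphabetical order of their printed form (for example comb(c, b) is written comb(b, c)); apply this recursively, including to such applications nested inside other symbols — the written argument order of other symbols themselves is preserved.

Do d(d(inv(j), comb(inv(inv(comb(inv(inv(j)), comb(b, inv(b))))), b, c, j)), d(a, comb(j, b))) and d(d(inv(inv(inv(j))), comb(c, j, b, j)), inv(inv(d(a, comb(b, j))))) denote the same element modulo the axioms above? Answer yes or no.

Left:  d(d(inv(j), comb(inv(inv(comb(inv(inv(j)), comb(b, inv(b))))), b, c, j)), d(a, comb(j, b)))
  Work inside:  comb(inv(inv(comb(inv(inv(j)), comb(b, inv(b))))), b, c, j)
  Push inv inside:  distribute inv over comb and collapse double inv
  Collect terms:  comb(j, j, b, c)
  Order the arguments:  comb(b, c, j, j)
  Reassemble:  d(d(inv(j), comb(b, c, j, j)), d(a, comb(b, j)))
Right:  d(d(inv(inv(inv(j))), comb(c, j, b, j)), inv(inv(d(a, comb(b, j)))))
  Descend into:  comb(c, j, b, j)
  Collect terms:  comb(c, j, j, b)
  Sort:  comb(b, c, j, j)
  Reassemble:  d(d(inv(j), comb(b, c, j, j)), d(a, comb(b, j)))

Answer: yes — both canonical forms are d(d(inv(j), comb(b, c, j, j)), d(a, comb(b, j)))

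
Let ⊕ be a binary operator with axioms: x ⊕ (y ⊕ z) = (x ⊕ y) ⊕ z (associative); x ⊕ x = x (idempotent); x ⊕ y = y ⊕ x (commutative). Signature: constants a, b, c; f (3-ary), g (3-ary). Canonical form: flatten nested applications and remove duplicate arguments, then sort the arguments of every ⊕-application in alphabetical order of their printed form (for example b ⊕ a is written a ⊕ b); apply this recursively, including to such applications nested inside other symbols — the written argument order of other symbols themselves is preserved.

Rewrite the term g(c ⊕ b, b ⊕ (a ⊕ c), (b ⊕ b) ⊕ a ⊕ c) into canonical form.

Answer: g(b ⊕ c, a ⊕ b ⊕ c, a ⊕ b ⊕ c)

Derivation:
Descend into:  (b ⊕ b) ⊕ a ⊕ c
Un-nest:  b ⊕ b ⊕ a ⊕ c
Deduplicate:  drop duplicate b
Sort arguments:  a ⊕ b ⊕ c
Rebuild:  g(b ⊕ c, a ⊕ b ⊕ c, a ⊕ b ⊕ c)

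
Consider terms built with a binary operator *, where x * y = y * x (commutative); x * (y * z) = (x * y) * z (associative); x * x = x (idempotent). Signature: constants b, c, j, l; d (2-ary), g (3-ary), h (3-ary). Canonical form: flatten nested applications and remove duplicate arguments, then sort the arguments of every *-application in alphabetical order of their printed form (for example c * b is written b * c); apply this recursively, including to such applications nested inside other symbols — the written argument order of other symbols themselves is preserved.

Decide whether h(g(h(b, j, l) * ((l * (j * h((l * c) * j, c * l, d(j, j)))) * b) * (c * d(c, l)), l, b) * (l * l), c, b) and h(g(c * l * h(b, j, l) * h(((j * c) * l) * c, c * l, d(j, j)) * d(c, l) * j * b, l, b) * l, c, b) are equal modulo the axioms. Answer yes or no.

Left:  h(g(h(b, j, l) * ((l * (j * h((l * c) * j, c * l, d(j, j)))) * b) * (c * d(c, l)), l, b) * (l * l), c, b)
  Work inside:  g(h(b, j, l) * ((l * (j * h((l * c) * j, c * l, d(j, j)))) * b) * (c * d(c, l)), l, b) * (l * l)
  Flatten:  g(h(b, j, l) * ((l * (j * h((l * c) * j, c * l, d(j, j)))) * b) * (c * d(c, l)), l, b) * l * l
  Canonicalize subterm:  g(h(b, j, l) * ((l * (j * h((l * c) * j, c * l, d(j, j)))) * b) * (c * d(c, l)), l, b)  →  g(b * c * d(c, l) * h(b, j, l) * h(c * j * l, c * l, d(j, j)) * j * l, l, b)
  Idempotence:  drop duplicate l
  Sort:  g(b * c * d(c, l) * h(b, j, l) * h(c * j * l, c * l, d(j, j)) * j * l, l, b) * l
  Put back:  h(g(b * c * d(c, l) * h(b, j, l) * h(c * j * l, c * l, d(j, j)) * j * l, l, b) * l, c, b)
Right:  h(g(c * l * h(b, j, l) * h(((j * c) * l) * c, c * l, d(j, j)) * d(c, l) * j * b, l, b) * l, c, b)
  Work inside:  g(c * l * h(b, j, l) * h(((j * c) * l) * c, c * l, d(j, j)) * d(c, l) * j * b, l, b) * l
  Simplify inside:  g(c * l * h(b, j, l) * h(((j * c) * l) * c, c * l, d(j, j)) * d(c, l) * j * b, l, b)  →  g(b * c * d(c, l) * h(b, j, l) * h(c * j * l, c * l, d(j, j)) * j * l, l, b)
  Sort arguments:  g(b * c * d(c, l) * h(b, j, l) * h(c * j * l, c * l, d(j, j)) * j * l, l, b) * l
  Reassemble:  h(g(b * c * d(c, l) * h(b, j, l) * h(c * j * l, c * l, d(j, j)) * j * l, l, b) * l, c, b)

Answer: yes — both canonical forms are h(g(b * c * d(c, l) * h(b, j, l) * h(c * j * l, c * l, d(j, j)) * j * l, l, b) * l, c, b)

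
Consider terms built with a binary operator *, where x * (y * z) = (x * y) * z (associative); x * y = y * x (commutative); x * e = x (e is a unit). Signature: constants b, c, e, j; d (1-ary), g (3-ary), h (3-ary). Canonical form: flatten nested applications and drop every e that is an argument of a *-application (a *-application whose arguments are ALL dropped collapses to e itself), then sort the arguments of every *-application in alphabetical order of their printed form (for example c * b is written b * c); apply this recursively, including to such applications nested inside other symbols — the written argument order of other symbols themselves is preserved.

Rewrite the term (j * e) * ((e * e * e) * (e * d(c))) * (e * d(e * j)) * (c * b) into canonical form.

Answer: b * c * d(c) * d(j) * j

Derivation:
Un-nest:  j * e * e * e * e * e * d(c) * e * d(e * j) * c * b
Inside:  d(e * j)  →  d(j)
Drop the unit:  drop e (×6)
Sort arguments:  b * c * d(c) * d(j) * j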